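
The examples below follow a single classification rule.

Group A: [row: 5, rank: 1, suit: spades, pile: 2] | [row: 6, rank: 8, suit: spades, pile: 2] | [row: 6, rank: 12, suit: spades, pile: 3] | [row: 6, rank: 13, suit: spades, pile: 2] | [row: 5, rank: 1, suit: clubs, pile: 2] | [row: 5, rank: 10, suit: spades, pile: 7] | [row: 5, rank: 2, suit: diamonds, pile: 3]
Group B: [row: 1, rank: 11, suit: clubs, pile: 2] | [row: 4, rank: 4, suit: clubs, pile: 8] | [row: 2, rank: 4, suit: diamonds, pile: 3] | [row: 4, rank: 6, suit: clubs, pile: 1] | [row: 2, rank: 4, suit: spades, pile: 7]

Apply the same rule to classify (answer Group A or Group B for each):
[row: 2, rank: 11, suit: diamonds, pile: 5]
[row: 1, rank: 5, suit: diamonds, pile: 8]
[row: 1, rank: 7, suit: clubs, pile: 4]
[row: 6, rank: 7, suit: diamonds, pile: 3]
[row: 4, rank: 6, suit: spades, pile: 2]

A rule that fits every label: row ≥ 5 — true of each 'Group A' example, false of each 'Group B' one.
[row: 2, rank: 11, suit: diamonds, pile: 5] → row = 2 → Group B.
[row: 1, rank: 5, suit: diamonds, pile: 8] → row = 1 → Group B.
[row: 1, rank: 7, suit: clubs, pile: 4] → row = 1 → Group B.
[row: 6, rank: 7, suit: diamonds, pile: 3] → row = 6 → Group A.
[row: 4, rank: 6, suit: spades, pile: 2] → row = 4 → Group B.

Group B, Group B, Group B, Group A, Group B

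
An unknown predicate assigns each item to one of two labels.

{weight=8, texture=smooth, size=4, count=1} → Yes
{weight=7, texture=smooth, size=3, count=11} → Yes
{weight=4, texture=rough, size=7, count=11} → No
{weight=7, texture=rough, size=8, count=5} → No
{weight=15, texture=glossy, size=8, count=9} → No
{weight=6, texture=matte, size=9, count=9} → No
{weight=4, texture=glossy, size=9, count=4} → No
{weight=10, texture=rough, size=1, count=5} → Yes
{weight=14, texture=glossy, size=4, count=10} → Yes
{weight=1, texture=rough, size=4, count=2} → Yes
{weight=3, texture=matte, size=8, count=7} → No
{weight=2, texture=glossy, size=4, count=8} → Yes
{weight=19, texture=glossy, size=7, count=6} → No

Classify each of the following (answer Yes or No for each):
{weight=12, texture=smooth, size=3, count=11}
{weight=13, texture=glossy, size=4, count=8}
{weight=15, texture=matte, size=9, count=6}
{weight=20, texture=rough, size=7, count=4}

Yes, Yes, No, No

The simplest hypothesis consistent with all the labels is: size ≤ 4.
{weight=12, texture=smooth, size=3, count=11}: Yes (size = 3).
{weight=13, texture=glossy, size=4, count=8}: Yes (size = 4).
{weight=15, texture=matte, size=9, count=6}: No (size = 9).
{weight=20, texture=rough, size=7, count=4}: No (size = 7).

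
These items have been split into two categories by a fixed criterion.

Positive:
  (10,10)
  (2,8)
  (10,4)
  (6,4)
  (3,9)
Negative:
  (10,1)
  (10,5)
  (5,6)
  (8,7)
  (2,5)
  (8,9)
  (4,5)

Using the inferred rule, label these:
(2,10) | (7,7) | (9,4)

The classifier is using: sum is even.
(2,10): Positive (2+10 = 12). (7,7): Positive (7+7 = 14). (9,4): Negative (9+4 = 13).

Positive, Positive, Negative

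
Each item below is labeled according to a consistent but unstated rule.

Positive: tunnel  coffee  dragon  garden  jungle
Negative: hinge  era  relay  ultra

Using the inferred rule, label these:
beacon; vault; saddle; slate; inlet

Positive, Negative, Positive, Negative, Negative

Rule: even length. This holds for each 'Positive' example and fails for each 'Negative' one.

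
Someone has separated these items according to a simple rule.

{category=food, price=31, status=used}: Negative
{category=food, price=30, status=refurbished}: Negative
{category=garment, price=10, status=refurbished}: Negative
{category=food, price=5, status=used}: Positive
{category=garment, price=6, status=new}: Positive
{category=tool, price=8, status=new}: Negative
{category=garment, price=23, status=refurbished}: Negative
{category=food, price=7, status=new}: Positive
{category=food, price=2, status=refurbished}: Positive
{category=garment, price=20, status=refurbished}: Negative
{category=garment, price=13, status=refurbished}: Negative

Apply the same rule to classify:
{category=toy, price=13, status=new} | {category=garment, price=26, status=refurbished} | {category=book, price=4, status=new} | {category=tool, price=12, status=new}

Negative, Negative, Positive, Negative

The rule appears to be: price ≤ 7.
{category=toy, price=13, status=new} → price = 13 → Negative.
{category=garment, price=26, status=refurbished} → price = 26 → Negative.
{category=book, price=4, status=new} → price = 4 → Positive.
{category=tool, price=12, status=new} → price = 12 → Negative.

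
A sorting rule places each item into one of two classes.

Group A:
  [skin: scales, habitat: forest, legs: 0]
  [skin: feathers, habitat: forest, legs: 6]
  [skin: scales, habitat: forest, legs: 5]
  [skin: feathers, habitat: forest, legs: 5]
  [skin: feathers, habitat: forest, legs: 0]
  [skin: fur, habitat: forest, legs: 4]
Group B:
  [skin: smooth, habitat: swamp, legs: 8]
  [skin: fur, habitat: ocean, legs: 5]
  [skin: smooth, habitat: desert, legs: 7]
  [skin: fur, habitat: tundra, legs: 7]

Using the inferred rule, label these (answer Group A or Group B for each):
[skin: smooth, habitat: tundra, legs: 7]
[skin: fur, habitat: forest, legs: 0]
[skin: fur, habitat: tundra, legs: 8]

The classifier is using: habitat is forest.
[skin: smooth, habitat: tundra, legs: 7]: Group B (habitat is tundra). [skin: fur, habitat: forest, legs: 0]: Group A (habitat is forest). [skin: fur, habitat: tundra, legs: 8]: Group B (habitat is tundra).

Group B, Group A, Group B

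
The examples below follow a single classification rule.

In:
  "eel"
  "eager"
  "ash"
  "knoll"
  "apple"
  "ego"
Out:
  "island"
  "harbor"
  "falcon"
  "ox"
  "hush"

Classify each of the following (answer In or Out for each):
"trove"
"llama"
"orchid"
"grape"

In, In, Out, In

Every 'In' example satisfies: odd length. None of the 'Out' examples do.
"trove" → length 5 → In.
"llama" → length 5 → In.
"orchid" → length 6 → Out.
"grape" → length 5 → In.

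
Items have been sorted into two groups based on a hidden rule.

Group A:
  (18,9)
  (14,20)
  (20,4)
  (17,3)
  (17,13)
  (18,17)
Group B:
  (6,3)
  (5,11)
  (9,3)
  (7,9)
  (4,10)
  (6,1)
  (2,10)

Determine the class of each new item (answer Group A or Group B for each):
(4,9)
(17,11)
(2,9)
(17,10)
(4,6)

All 'Group A' examples share one property — sum ≥ 20 — and every 'Group B' example lacks it.
(4,9) → 4+9 = 13 → Group B.
(17,11) → 17+11 = 28 → Group A.
(2,9) → 2+9 = 11 → Group B.
(17,10) → 17+10 = 27 → Group A.
(4,6) → 4+6 = 10 → Group B.

Group B, Group A, Group B, Group A, Group B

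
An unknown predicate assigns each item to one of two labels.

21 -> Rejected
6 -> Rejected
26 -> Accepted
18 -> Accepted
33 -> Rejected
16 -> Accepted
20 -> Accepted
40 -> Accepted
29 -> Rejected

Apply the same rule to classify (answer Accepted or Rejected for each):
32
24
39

A rule that fits every label: even AND at least 16 — true of each 'Accepted' example, false of each 'Rejected' one.

Accepted, Accepted, Rejected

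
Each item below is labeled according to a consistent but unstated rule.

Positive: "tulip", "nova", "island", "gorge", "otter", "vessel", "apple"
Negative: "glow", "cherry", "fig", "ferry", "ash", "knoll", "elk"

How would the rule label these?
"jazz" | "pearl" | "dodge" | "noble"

The classifier is using: has ≥ 2 vowels.
"jazz" — 1 vowel, hence Negative. "pearl" — 2 vowels, hence Positive. "dodge" — 2 vowels, hence Positive. "noble" — 2 vowels, hence Positive.

Negative, Positive, Positive, Positive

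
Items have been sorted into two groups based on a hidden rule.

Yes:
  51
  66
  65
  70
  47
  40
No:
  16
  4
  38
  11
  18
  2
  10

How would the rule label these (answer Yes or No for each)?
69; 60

'Yes' ⟺ at least 40.
69 — 69 ≥ 40, hence Yes. 60 — 60 ≥ 40, hence Yes.

Yes, Yes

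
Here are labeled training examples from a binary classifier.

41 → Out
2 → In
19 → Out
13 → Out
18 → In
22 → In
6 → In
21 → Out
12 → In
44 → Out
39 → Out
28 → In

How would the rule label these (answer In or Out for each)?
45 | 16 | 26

Out, In, In

The simplest hypothesis consistent with all the labels is: even AND at most 28.
45 — 45 is odd, 45 > 28, hence Out.
16 — 16 is even, 16 ≤ 28, hence In.
26 — 26 is even, 26 ≤ 28, hence In.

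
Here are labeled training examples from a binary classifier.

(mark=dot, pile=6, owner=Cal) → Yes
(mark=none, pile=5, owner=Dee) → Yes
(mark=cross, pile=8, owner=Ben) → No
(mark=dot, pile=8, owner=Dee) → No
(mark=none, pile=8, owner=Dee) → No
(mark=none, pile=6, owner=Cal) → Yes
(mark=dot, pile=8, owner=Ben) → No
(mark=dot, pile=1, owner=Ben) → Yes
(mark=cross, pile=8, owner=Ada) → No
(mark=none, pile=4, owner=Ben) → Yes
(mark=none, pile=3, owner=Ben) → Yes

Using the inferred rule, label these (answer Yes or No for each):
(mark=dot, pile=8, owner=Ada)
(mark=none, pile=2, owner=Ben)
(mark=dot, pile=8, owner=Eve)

No, Yes, No

The pattern is that an item is 'Yes' exactly when: pile ≤ 6.
(mark=dot, pile=8, owner=Ada): pile = 8 — doesn't qualify, so No. (mark=none, pile=2, owner=Ben): pile = 2 — fits, so Yes. (mark=dot, pile=8, owner=Eve): pile = 8 — doesn't qualify, so No.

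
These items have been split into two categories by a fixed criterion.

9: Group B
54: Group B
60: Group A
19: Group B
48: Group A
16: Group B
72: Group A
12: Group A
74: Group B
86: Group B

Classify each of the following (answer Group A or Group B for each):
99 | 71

Group B, Group B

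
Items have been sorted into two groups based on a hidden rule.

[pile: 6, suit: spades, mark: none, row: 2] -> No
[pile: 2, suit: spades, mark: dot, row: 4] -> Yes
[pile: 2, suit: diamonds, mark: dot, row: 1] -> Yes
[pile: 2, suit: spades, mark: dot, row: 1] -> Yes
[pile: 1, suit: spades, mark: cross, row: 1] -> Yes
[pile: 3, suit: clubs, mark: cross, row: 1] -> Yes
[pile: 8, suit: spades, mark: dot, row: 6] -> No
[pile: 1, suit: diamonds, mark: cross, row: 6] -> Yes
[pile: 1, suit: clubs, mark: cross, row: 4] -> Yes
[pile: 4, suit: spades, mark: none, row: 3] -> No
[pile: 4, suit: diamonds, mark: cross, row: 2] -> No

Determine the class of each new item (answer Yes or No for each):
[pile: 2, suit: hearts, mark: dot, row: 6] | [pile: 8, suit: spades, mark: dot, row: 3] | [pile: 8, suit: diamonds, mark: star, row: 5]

Yes, No, No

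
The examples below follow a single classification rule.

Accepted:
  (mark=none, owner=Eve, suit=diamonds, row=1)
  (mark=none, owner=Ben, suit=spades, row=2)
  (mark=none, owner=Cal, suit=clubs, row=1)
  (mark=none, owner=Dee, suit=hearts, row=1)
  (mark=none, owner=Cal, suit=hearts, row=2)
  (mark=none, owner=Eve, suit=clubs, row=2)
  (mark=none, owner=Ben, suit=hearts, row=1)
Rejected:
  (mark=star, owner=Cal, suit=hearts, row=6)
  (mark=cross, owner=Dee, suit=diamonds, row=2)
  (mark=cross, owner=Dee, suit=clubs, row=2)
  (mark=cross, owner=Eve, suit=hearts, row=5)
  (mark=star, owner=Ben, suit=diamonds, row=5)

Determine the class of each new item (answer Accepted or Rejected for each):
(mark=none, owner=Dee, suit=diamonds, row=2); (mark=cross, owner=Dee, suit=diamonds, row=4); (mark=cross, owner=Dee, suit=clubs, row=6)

Accepted, Rejected, Rejected

The distinguishing property — mark is none — holds for all the 'Accepted' cases and none of the 'Rejected' cases.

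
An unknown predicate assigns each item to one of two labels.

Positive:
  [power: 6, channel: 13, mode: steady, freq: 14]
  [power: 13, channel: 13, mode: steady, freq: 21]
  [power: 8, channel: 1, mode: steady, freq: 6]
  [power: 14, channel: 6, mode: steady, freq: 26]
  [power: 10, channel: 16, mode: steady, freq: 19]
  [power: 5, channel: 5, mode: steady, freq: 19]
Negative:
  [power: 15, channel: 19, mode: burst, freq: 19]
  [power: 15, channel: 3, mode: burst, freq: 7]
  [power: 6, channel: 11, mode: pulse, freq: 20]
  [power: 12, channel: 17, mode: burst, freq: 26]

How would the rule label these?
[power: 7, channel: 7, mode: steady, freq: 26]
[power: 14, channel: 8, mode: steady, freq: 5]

Positive, Positive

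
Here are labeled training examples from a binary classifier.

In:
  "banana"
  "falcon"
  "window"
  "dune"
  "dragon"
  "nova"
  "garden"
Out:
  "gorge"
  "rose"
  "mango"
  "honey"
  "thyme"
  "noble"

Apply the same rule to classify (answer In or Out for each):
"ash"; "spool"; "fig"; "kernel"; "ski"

Rule: even length AND contains 'n'. This holds for each 'In' example and fails for each 'Out' one.

Out, Out, Out, In, Out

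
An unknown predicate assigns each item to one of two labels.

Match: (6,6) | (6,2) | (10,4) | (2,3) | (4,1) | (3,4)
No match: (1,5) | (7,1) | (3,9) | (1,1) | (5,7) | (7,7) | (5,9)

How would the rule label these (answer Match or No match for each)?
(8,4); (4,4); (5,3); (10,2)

Match, Match, No match, Match

'Match' ⟺ product is even.
(8,4) — 8·4 = 32, hence Match. (4,4) — 4·4 = 16, hence Match. (5,3) — 5·3 = 15, hence No match. (10,2) — 10·2 = 20, hence Match.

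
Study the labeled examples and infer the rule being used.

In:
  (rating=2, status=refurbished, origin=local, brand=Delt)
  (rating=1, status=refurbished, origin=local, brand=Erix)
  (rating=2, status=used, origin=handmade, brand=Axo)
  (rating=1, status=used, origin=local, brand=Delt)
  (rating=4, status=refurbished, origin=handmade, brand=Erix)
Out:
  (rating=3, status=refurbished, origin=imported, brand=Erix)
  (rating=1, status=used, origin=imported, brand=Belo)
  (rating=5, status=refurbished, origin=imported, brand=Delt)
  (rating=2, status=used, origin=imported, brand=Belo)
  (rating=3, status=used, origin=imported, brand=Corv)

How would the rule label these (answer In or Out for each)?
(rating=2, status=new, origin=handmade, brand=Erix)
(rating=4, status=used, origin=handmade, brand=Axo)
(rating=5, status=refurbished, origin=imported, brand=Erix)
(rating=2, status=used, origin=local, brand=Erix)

In, In, Out, In

One predicate separates the groups cleanly: origin is not imported.
(rating=2, status=new, origin=handmade, brand=Erix): In (origin is handmade). (rating=4, status=used, origin=handmade, brand=Axo): In (origin is handmade). (rating=5, status=refurbished, origin=imported, brand=Erix): Out (origin is imported). (rating=2, status=used, origin=local, brand=Erix): In (origin is local).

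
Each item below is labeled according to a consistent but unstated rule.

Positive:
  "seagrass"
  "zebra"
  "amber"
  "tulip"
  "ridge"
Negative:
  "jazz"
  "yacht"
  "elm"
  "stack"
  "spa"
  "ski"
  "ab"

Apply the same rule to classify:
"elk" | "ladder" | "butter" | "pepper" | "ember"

Rule: has ≥ 2 vowels. This holds for each 'Positive' example and fails for each 'Negative' one.
"elk": 1 vowel, does not pass → Negative.
"ladder": 2 vowels, passes → Positive.
"butter": 2 vowels, passes → Positive.
"pepper": 2 vowels, passes → Positive.
"ember": 2 vowels, passes → Positive.

Negative, Positive, Positive, Positive, Positive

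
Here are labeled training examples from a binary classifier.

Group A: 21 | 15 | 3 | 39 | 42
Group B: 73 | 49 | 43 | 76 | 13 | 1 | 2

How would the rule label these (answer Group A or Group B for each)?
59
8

Group B, Group B

All 'Group A' examples share one property — multiple of 3 — and every 'Group B' example lacks it.
59 → 59 = 3·19 + 2 → Group B.
8 → 8 = 3·2 + 2 → Group B.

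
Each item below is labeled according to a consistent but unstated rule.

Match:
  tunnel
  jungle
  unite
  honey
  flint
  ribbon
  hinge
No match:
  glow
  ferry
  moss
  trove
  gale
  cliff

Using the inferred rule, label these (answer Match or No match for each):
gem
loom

Comparing the two groups points to one rule — contains 'n'.
gem: No match (no 'n').
loom: No match (no 'n').

No match, No match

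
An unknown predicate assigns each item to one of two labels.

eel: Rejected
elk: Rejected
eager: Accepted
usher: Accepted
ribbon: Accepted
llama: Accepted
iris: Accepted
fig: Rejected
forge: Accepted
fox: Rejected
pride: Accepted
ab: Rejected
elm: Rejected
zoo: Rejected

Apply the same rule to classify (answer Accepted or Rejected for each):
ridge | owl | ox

Accepted, Rejected, Rejected

'Accepted' ⟺ length ≥ 4.
ridge — length 5, hence Accepted. owl — length 3, hence Rejected. ox — length 2, hence Rejected.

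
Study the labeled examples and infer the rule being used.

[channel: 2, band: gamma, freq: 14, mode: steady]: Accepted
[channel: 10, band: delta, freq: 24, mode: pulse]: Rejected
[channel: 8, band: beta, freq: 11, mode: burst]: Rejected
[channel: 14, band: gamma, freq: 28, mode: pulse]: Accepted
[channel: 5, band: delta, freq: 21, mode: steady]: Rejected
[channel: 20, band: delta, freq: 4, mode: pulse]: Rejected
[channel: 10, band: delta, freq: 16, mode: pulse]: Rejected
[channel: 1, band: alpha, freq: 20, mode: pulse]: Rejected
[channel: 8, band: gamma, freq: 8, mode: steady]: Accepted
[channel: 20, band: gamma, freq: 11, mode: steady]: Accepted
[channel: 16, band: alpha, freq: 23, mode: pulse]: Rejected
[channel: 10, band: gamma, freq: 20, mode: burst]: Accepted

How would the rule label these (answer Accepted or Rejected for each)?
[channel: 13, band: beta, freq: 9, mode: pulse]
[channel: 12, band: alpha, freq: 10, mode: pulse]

The pattern is that an item is 'Accepted' exactly when: band is gamma.

Rejected, Rejected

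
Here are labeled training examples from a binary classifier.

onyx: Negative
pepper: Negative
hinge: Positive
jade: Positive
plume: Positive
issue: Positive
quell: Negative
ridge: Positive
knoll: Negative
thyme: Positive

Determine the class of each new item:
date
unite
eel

Every 'Positive' example satisfies: ends with 'e'. None of the 'Negative' examples do.
date: ends with 'e' — fits, so Positive.
unite: ends with 'e' — fits, so Positive.
eel: ends with 'l' — fails this test, so Negative.

Positive, Positive, Negative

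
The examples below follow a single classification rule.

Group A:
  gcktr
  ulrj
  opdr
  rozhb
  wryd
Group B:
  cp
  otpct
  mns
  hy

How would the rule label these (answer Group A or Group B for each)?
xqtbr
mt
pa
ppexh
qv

Group A, Group B, Group B, Group B, Group B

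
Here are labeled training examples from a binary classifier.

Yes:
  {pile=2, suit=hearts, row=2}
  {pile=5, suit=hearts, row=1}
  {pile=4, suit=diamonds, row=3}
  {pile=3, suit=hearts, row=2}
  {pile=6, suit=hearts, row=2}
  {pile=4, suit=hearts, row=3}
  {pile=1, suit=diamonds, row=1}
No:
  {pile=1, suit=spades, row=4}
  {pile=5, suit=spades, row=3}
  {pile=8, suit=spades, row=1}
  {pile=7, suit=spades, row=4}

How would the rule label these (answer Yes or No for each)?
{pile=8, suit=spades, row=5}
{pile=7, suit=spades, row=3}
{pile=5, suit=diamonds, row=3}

'Yes' ⟺ suit is not spades.
{pile=8, suit=spades, row=5}: No (suit is spades).
{pile=7, suit=spades, row=3}: No (suit is spades).
{pile=5, suit=diamonds, row=3}: Yes (suit is diamonds).

No, No, Yes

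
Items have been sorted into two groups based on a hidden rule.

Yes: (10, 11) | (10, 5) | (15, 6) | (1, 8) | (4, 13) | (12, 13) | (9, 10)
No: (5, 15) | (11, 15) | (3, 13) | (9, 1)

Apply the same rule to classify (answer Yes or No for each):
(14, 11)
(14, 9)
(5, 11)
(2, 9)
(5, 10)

Yes, Yes, No, Yes, Yes

One predicate separates the groups cleanly: sum is odd.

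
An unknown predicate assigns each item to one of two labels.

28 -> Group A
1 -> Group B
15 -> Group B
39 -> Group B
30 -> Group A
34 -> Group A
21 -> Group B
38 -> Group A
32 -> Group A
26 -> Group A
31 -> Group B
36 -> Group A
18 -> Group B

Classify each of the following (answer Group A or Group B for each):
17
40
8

Group B, Group A, Group B

The common property of the 'Group A' items is: even AND at least 21. No 'Group B' item has it.
17 → 17 is odd, 17 < 21 → Group B. 40 → 40 is even, 40 ≥ 21 → Group A. 8 → 8 is even, 8 < 21 → Group B.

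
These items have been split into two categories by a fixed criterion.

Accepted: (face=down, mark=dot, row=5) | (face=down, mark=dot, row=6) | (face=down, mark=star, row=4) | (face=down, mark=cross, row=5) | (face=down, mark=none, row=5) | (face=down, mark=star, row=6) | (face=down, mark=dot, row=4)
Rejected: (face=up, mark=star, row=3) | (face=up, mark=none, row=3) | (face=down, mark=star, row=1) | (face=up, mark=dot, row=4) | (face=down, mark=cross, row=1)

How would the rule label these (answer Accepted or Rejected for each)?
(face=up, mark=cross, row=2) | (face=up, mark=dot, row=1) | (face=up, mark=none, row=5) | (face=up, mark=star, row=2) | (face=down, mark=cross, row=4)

The common property of the 'Accepted' items is: face is down AND row ≥ 3. No 'Rejected' item has it.
Rejected: (face=up, mark=cross, row=2), since face is up, row = 2.
Rejected: (face=up, mark=dot, row=1), since face is up, row = 1.
Rejected: (face=up, mark=none, row=5), since face is up, row = 5.
Rejected: (face=up, mark=star, row=2), since face is up, row = 2.
Accepted: (face=down, mark=cross, row=4), since face is down, row = 4.

Rejected, Rejected, Rejected, Rejected, Accepted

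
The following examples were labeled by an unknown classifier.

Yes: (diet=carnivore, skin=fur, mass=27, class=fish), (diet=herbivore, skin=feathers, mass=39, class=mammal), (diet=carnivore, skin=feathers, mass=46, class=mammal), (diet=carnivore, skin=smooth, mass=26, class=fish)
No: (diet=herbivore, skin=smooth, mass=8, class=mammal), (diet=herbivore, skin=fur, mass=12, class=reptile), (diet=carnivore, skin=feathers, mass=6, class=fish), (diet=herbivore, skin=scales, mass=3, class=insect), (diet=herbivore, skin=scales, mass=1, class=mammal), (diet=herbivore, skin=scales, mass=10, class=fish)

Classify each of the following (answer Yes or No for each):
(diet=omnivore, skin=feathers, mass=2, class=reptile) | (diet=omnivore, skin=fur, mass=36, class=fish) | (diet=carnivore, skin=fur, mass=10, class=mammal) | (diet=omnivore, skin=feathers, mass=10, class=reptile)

No, Yes, No, No

Every 'Yes' example satisfies: mass ≥ 26. None of the 'No' examples do.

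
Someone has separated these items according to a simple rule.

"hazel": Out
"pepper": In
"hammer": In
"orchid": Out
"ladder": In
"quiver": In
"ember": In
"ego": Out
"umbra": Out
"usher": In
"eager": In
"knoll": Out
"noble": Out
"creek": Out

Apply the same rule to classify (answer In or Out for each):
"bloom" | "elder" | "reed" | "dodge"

The distinguishing property — ends with 'r' — holds for all the 'In' cases and none of the 'Out' cases.
"bloom" — ends with 'm', hence Out.
"elder" — ends with 'r', hence In.
"reed" — ends with 'd', hence Out.
"dodge" — ends with 'e', hence Out.

Out, In, Out, Out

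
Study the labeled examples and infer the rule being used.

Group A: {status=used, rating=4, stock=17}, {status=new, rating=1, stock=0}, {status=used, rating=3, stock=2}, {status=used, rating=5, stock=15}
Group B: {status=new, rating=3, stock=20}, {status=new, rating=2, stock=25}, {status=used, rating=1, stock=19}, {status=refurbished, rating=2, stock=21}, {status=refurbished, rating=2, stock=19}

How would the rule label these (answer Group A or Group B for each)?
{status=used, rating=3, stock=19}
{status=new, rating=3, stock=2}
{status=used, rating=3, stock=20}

Group B, Group A, Group B

One predicate separates the groups cleanly: stock ≤ 17.
{status=used, rating=3, stock=19} — stock = 19, hence Group B.
{status=new, rating=3, stock=2} — stock = 2, hence Group A.
{status=used, rating=3, stock=20} — stock = 20, hence Group B.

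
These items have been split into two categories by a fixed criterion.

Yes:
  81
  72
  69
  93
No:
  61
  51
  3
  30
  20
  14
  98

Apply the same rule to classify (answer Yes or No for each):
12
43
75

No, No, Yes

Rule: multiple of 3 AND at least 61. This holds for each 'Yes' example and fails for each 'No' one.
12: 12 = 3·4, 12 < 61 — does not fit, so No. 43: 43 = 3·14 + 1, 43 < 61 — does not fit, so No. 75: 75 = 3·25, 75 ≥ 61 — satisfies this, so Yes.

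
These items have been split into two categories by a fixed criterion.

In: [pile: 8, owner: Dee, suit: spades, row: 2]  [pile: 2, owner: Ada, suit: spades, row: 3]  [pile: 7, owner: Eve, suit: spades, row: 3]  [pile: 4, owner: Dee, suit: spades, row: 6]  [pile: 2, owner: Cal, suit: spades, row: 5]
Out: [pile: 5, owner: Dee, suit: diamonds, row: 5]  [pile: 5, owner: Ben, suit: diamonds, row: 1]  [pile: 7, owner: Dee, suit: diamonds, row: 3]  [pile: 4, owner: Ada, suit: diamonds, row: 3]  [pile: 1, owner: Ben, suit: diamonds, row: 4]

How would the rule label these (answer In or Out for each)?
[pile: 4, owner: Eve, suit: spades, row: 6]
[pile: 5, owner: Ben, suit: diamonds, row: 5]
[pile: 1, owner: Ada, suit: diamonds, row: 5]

In, Out, Out

A rule that fits every label: suit is spades — true of each 'In' example, false of each 'Out' one.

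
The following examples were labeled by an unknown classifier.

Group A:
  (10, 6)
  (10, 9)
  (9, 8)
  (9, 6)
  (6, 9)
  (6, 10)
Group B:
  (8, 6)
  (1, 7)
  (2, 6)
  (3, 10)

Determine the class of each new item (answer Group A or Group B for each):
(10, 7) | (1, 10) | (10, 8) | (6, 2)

The classifier is using: sum ≥ 15.
(10, 7): Group A (10+7 = 17).
(1, 10): Group B (1+10 = 11).
(10, 8): Group A (10+8 = 18).
(6, 2): Group B (6+2 = 8).

Group A, Group B, Group A, Group B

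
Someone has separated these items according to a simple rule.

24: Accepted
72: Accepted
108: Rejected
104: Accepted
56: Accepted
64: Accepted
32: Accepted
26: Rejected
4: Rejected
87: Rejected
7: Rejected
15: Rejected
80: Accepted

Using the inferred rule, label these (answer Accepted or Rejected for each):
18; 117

The common property of the 'Accepted' items is: multiple of 8. No 'Rejected' item has it.
18 → 18 = 8·2 + 2 → Rejected.
117 → 117 = 8·14 + 5 → Rejected.

Rejected, Rejected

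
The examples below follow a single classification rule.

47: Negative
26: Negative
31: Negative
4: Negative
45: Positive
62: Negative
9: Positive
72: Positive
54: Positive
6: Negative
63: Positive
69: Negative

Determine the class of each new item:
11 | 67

Negative, Negative

All 'Positive' examples share one property — multiple of 9 — and every 'Negative' example lacks it.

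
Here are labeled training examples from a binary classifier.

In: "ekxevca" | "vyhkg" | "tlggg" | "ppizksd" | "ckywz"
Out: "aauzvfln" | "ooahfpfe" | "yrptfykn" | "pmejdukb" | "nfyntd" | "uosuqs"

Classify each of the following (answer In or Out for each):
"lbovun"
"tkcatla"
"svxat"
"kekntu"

'In' ⟺ odd length.
"lbovun": length 6 — fails the rule, so Out.
"tkcatla": length 7 — has this property, so In.
"svxat": length 5 — has this property, so In.
"kekntu": length 6 — fails the rule, so Out.

Out, In, In, Out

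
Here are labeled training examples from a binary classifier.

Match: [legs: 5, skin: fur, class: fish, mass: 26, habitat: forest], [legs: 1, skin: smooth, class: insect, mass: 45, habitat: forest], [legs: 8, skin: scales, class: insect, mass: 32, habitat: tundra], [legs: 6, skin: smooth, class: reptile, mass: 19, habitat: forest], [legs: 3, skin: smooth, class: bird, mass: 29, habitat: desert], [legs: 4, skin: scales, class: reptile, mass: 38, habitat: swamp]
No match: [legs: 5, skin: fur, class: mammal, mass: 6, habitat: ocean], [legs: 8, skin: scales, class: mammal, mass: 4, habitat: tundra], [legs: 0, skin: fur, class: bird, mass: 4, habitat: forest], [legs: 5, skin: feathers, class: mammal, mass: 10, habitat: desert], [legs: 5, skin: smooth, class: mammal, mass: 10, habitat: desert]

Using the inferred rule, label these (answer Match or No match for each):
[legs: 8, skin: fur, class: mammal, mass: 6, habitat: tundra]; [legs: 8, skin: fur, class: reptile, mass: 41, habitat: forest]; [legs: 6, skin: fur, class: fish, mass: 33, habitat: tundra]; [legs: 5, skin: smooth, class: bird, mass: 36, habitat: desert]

A rule that fits every label: mass ≥ 19 — true of each 'Match' example, false of each 'No match' one.
[legs: 8, skin: fur, class: mammal, mass: 6, habitat: tundra] → mass = 6 → No match.
[legs: 8, skin: fur, class: reptile, mass: 41, habitat: forest] → mass = 41 → Match.
[legs: 6, skin: fur, class: fish, mass: 33, habitat: tundra] → mass = 33 → Match.
[legs: 5, skin: smooth, class: bird, mass: 36, habitat: desert] → mass = 36 → Match.

No match, Match, Match, Match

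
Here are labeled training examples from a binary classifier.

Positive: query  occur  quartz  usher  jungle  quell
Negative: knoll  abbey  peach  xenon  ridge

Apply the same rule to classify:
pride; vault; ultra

Negative, Positive, Positive

The rule appears to be: contains 'u'.
pride: Negative (no 'u'). vault: Positive (has 'u'). ultra: Positive (has 'u').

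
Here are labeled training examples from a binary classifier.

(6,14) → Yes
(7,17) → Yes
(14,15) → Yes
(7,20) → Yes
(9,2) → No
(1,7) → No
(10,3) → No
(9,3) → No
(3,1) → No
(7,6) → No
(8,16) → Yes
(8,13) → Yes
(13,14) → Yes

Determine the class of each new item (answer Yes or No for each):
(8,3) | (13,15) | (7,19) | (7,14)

A rule that fits every label: sum ≥ 20 — true of each 'Yes' example, false of each 'No' one.
(8,3) → 8+3 = 11 → No. (13,15) → 13+15 = 28 → Yes. (7,19) → 7+19 = 26 → Yes. (7,14) → 7+14 = 21 → Yes.

No, Yes, Yes, Yes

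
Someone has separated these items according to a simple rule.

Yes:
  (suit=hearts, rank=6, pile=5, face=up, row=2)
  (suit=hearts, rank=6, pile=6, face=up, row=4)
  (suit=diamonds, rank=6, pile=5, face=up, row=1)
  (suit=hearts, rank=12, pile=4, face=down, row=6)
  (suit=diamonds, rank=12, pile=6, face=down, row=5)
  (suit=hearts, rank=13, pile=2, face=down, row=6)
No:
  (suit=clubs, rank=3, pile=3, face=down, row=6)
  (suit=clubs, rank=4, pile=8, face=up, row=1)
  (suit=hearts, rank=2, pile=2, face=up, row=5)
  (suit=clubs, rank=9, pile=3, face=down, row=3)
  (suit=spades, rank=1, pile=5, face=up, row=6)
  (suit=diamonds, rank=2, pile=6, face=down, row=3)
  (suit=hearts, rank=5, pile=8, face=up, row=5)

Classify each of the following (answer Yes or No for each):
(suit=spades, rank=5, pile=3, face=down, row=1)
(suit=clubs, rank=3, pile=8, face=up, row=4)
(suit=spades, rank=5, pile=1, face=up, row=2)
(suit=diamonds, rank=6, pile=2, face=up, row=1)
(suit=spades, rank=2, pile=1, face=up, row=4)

'Yes' ⟺ rank ≥ 6 AND row ≠ 3.

No, No, No, Yes, No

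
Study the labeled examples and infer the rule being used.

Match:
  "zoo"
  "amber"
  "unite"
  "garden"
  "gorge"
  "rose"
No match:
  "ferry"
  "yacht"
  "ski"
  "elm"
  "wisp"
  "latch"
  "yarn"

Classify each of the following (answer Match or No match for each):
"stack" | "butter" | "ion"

No match, Match, Match

One predicate separates the groups cleanly: has ≥ 2 vowels.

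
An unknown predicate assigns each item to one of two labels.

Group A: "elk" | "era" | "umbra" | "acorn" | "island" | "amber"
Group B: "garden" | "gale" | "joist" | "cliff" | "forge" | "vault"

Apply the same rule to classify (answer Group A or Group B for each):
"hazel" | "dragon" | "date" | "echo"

Group B, Group B, Group B, Group A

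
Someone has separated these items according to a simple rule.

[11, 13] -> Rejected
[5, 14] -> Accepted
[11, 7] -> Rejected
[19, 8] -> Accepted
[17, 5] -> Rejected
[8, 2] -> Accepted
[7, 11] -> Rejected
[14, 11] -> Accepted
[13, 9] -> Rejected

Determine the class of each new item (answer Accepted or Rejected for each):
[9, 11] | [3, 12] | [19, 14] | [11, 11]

Rejected, Accepted, Accepted, Rejected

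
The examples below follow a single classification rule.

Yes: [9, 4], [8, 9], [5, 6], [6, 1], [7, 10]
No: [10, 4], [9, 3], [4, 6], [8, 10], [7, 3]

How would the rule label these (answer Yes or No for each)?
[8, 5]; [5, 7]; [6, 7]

Yes, No, Yes

'Yes' ⟺ sum is odd.
[8, 5] — 8+5 = 13, hence Yes. [5, 7] — 5+7 = 12, hence No. [6, 7] — 6+7 = 13, hence Yes.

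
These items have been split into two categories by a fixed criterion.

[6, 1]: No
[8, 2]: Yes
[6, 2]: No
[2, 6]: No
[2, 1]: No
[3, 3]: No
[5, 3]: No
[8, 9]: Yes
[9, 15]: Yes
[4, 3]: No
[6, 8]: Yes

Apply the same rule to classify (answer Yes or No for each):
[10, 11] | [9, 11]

A rule that fits every label: sum ≥ 10 — true of each 'Yes' example, false of each 'No' one.
[10, 11] → 10+11 = 21 → Yes. [9, 11] → 9+11 = 20 → Yes.

Yes, Yes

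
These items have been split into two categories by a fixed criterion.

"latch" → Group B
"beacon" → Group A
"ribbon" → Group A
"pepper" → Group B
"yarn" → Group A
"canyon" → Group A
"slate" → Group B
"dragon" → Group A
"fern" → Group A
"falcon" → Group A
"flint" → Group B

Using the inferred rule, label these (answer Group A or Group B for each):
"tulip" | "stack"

The distinguishing property — ends with 'n' — holds for all the 'Group A' cases and none of the 'Group B' cases.
"tulip": ends with 'p', does not satisfy this → Group B. "stack": ends with 'k', does not satisfy this → Group B.

Group B, Group B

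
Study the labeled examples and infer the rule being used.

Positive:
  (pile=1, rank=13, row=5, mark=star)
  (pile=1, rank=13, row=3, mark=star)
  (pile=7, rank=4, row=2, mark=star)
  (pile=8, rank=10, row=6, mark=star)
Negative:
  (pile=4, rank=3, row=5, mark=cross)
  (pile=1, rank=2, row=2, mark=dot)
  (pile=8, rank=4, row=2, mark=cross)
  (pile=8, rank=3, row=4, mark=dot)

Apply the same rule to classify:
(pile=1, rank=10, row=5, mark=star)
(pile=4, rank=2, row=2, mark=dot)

Positive, Negative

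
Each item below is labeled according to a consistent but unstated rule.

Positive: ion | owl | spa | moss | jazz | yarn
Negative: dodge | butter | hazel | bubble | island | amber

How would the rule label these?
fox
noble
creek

'Positive' ⟺ length ≤ 4.
fox: length 3, has this property → Positive. noble: length 5, fails the rule → Negative. creek: length 5, fails the rule → Negative.

Positive, Negative, Negative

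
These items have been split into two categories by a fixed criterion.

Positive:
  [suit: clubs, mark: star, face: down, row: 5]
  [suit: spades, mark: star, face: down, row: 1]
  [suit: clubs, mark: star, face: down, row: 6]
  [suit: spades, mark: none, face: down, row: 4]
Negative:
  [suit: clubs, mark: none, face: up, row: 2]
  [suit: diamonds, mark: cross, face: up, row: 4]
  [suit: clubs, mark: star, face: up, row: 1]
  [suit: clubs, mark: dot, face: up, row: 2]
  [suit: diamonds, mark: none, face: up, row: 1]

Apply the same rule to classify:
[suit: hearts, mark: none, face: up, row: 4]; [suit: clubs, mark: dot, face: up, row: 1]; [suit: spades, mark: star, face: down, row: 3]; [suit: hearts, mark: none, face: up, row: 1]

Negative, Negative, Positive, Negative

'Positive' ⟺ face is down.
[suit: hearts, mark: none, face: up, row: 4] — face is up, hence Negative.
[suit: clubs, mark: dot, face: up, row: 1] — face is up, hence Negative.
[suit: spades, mark: star, face: down, row: 3] — face is down, hence Positive.
[suit: hearts, mark: none, face: up, row: 1] — face is up, hence Negative.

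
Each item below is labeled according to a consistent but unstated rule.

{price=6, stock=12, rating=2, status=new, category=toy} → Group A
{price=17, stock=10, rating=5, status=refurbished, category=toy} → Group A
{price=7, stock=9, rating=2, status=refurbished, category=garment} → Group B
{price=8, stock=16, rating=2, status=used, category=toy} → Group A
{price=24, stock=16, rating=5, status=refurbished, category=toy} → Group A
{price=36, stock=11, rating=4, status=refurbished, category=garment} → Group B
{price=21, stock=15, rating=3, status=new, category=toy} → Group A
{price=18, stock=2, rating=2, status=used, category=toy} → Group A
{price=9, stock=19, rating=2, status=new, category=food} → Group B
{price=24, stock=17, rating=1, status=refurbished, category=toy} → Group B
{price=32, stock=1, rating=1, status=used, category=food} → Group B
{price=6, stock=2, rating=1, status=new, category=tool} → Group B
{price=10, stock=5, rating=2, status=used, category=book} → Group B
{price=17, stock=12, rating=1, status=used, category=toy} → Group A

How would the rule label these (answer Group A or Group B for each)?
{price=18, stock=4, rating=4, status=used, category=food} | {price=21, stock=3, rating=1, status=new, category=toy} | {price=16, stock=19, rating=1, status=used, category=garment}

The classifier is using: category is toy AND stock ≤ 16.

Group B, Group A, Group B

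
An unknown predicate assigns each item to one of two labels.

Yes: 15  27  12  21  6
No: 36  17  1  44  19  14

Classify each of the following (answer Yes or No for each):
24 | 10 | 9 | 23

Yes, No, Yes, No

A rule that fits every label: multiple of 3 AND at most 27 — true of each 'Yes' example, false of each 'No' one.
24: Yes (24 = 3·8, 24 ≤ 27). 10: No (10 = 3·3 + 1, 10 ≤ 27). 9: Yes (9 = 3·3, 9 ≤ 27). 23: No (23 = 3·7 + 2, 23 ≤ 27).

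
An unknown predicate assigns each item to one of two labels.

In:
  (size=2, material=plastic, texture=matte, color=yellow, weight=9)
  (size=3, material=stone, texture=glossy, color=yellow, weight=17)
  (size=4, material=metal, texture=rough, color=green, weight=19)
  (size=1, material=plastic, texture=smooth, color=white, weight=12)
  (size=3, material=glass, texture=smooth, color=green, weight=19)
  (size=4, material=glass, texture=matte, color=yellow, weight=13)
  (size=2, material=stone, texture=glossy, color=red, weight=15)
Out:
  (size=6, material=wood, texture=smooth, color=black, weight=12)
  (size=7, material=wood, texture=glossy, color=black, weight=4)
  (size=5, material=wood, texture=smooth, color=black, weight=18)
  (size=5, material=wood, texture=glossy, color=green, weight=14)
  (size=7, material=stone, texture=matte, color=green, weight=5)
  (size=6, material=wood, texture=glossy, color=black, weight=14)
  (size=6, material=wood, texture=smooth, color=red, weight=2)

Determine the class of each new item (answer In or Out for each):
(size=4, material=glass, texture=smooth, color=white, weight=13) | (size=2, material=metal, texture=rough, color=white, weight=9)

The rule appears to be: size ≤ 4.
In: (size=4, material=glass, texture=smooth, color=white, weight=13), since size = 4. In: (size=2, material=metal, texture=rough, color=white, weight=9), since size = 2.

In, In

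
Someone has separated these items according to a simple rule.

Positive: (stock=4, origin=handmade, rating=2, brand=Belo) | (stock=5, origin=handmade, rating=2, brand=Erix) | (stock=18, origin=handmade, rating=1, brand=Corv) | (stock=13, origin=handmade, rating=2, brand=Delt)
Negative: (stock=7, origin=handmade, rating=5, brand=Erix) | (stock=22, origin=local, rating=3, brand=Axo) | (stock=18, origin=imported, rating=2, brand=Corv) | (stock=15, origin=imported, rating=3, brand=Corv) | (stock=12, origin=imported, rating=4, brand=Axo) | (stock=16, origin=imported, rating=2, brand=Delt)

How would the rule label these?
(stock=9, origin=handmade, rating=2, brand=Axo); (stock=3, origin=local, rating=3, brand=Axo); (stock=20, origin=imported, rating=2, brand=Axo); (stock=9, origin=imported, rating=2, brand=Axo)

Rule: origin is handmade AND rating ≤ 2. This holds for each 'Positive' example and fails for each 'Negative' one.
(stock=9, origin=handmade, rating=2, brand=Axo): Positive (origin is handmade, rating = 2). (stock=3, origin=local, rating=3, brand=Axo): Negative (origin is local, rating = 3). (stock=20, origin=imported, rating=2, brand=Axo): Negative (origin is imported, rating = 2). (stock=9, origin=imported, rating=2, brand=Axo): Negative (origin is imported, rating = 2).

Positive, Negative, Negative, Negative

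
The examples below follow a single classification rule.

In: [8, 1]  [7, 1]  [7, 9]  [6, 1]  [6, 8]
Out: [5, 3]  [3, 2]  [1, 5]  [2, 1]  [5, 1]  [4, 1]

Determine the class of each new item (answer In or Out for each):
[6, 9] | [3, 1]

Rule: first ≥ 6. This holds for each 'In' example and fails for each 'Out' one.

In, Out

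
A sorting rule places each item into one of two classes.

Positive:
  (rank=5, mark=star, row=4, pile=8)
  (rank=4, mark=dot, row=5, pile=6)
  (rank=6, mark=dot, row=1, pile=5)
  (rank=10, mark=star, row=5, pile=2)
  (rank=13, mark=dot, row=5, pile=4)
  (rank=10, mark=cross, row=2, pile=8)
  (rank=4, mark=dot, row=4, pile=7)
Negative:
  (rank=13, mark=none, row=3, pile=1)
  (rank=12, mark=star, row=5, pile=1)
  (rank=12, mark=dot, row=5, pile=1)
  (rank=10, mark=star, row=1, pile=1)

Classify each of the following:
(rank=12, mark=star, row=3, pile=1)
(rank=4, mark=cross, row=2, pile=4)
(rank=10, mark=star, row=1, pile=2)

Negative, Positive, Positive

A rule that fits every label: pile ≥ 2 — true of each 'Positive' example, false of each 'Negative' one.
Negative: (rank=12, mark=star, row=3, pile=1), since pile = 1.
Positive: (rank=4, mark=cross, row=2, pile=4), since pile = 4.
Positive: (rank=10, mark=star, row=1, pile=2), since pile = 2.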